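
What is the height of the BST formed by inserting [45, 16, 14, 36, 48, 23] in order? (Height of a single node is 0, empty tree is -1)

Insertion order: [45, 16, 14, 36, 48, 23]
Tree (level-order array): [45, 16, 48, 14, 36, None, None, None, None, 23]
Compute height bottom-up (empty subtree = -1):
  height(14) = 1 + max(-1, -1) = 0
  height(23) = 1 + max(-1, -1) = 0
  height(36) = 1 + max(0, -1) = 1
  height(16) = 1 + max(0, 1) = 2
  height(48) = 1 + max(-1, -1) = 0
  height(45) = 1 + max(2, 0) = 3
Height = 3


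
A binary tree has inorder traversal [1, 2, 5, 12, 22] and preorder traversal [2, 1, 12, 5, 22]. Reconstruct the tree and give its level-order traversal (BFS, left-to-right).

Inorder:  [1, 2, 5, 12, 22]
Preorder: [2, 1, 12, 5, 22]
Algorithm: preorder visits root first, so consume preorder in order;
for each root, split the current inorder slice at that value into
left-subtree inorder and right-subtree inorder, then recurse.
Recursive splits:
  root=2; inorder splits into left=[1], right=[5, 12, 22]
  root=1; inorder splits into left=[], right=[]
  root=12; inorder splits into left=[5], right=[22]
  root=5; inorder splits into left=[], right=[]
  root=22; inorder splits into left=[], right=[]
Reconstructed level-order: [2, 1, 12, 5, 22]


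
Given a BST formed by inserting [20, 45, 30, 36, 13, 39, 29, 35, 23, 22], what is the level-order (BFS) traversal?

Tree insertion order: [20, 45, 30, 36, 13, 39, 29, 35, 23, 22]
Tree (level-order array): [20, 13, 45, None, None, 30, None, 29, 36, 23, None, 35, 39, 22]
BFS from the root, enqueuing left then right child of each popped node:
  queue [20] -> pop 20, enqueue [13, 45], visited so far: [20]
  queue [13, 45] -> pop 13, enqueue [none], visited so far: [20, 13]
  queue [45] -> pop 45, enqueue [30], visited so far: [20, 13, 45]
  queue [30] -> pop 30, enqueue [29, 36], visited so far: [20, 13, 45, 30]
  queue [29, 36] -> pop 29, enqueue [23], visited so far: [20, 13, 45, 30, 29]
  queue [36, 23] -> pop 36, enqueue [35, 39], visited so far: [20, 13, 45, 30, 29, 36]
  queue [23, 35, 39] -> pop 23, enqueue [22], visited so far: [20, 13, 45, 30, 29, 36, 23]
  queue [35, 39, 22] -> pop 35, enqueue [none], visited so far: [20, 13, 45, 30, 29, 36, 23, 35]
  queue [39, 22] -> pop 39, enqueue [none], visited so far: [20, 13, 45, 30, 29, 36, 23, 35, 39]
  queue [22] -> pop 22, enqueue [none], visited so far: [20, 13, 45, 30, 29, 36, 23, 35, 39, 22]
Result: [20, 13, 45, 30, 29, 36, 23, 35, 39, 22]


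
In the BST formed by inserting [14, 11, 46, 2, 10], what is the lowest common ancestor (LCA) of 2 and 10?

Tree insertion order: [14, 11, 46, 2, 10]
Tree (level-order array): [14, 11, 46, 2, None, None, None, None, 10]
In a BST, the LCA of p=2, q=10 is the first node v on the
root-to-leaf path with p <= v <= q (go left if both < v, right if both > v).
Walk from root:
  at 14: both 2 and 10 < 14, go left
  at 11: both 2 and 10 < 11, go left
  at 2: 2 <= 2 <= 10, this is the LCA
LCA = 2


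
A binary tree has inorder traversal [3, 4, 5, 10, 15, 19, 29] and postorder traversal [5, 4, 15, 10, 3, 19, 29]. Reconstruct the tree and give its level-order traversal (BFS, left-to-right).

Inorder:   [3, 4, 5, 10, 15, 19, 29]
Postorder: [5, 4, 15, 10, 3, 19, 29]
Algorithm: postorder visits root last, so walk postorder right-to-left;
each value is the root of the current inorder slice — split it at that
value, recurse on the right subtree first, then the left.
Recursive splits:
  root=29; inorder splits into left=[3, 4, 5, 10, 15, 19], right=[]
  root=19; inorder splits into left=[3, 4, 5, 10, 15], right=[]
  root=3; inorder splits into left=[], right=[4, 5, 10, 15]
  root=10; inorder splits into left=[4, 5], right=[15]
  root=15; inorder splits into left=[], right=[]
  root=4; inorder splits into left=[], right=[5]
  root=5; inorder splits into left=[], right=[]
Reconstructed level-order: [29, 19, 3, 10, 4, 15, 5]


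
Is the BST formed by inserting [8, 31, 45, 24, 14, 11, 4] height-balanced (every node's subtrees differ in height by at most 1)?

Tree (level-order array): [8, 4, 31, None, None, 24, 45, 14, None, None, None, 11]
Definition: a tree is height-balanced if, at every node, |h(left) - h(right)| <= 1 (empty subtree has height -1).
Bottom-up per-node check:
  node 4: h_left=-1, h_right=-1, diff=0 [OK], height=0
  node 11: h_left=-1, h_right=-1, diff=0 [OK], height=0
  node 14: h_left=0, h_right=-1, diff=1 [OK], height=1
  node 24: h_left=1, h_right=-1, diff=2 [FAIL (|1--1|=2 > 1)], height=2
  node 45: h_left=-1, h_right=-1, diff=0 [OK], height=0
  node 31: h_left=2, h_right=0, diff=2 [FAIL (|2-0|=2 > 1)], height=3
  node 8: h_left=0, h_right=3, diff=3 [FAIL (|0-3|=3 > 1)], height=4
Node 24 violates the condition: |1 - -1| = 2 > 1.
Result: Not balanced


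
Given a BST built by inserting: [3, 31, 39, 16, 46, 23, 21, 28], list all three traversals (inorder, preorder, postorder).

Tree insertion order: [3, 31, 39, 16, 46, 23, 21, 28]
Tree (level-order array): [3, None, 31, 16, 39, None, 23, None, 46, 21, 28]
Inorder (L, root, R): [3, 16, 21, 23, 28, 31, 39, 46]
Preorder (root, L, R): [3, 31, 16, 23, 21, 28, 39, 46]
Postorder (L, R, root): [21, 28, 23, 16, 46, 39, 31, 3]


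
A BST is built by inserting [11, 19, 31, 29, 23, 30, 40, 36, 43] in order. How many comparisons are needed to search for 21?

Search path for 21: 11 -> 19 -> 31 -> 29 -> 23
Found: False
Comparisons: 5


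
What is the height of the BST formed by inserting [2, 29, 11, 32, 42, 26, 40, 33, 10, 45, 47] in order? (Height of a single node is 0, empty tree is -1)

Insertion order: [2, 29, 11, 32, 42, 26, 40, 33, 10, 45, 47]
Tree (level-order array): [2, None, 29, 11, 32, 10, 26, None, 42, None, None, None, None, 40, 45, 33, None, None, 47]
Compute height bottom-up (empty subtree = -1):
  height(10) = 1 + max(-1, -1) = 0
  height(26) = 1 + max(-1, -1) = 0
  height(11) = 1 + max(0, 0) = 1
  height(33) = 1 + max(-1, -1) = 0
  height(40) = 1 + max(0, -1) = 1
  height(47) = 1 + max(-1, -1) = 0
  height(45) = 1 + max(-1, 0) = 1
  height(42) = 1 + max(1, 1) = 2
  height(32) = 1 + max(-1, 2) = 3
  height(29) = 1 + max(1, 3) = 4
  height(2) = 1 + max(-1, 4) = 5
Height = 5


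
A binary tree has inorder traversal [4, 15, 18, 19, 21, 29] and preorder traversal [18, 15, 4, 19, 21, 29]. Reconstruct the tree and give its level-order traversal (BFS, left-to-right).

Inorder:  [4, 15, 18, 19, 21, 29]
Preorder: [18, 15, 4, 19, 21, 29]
Algorithm: preorder visits root first, so consume preorder in order;
for each root, split the current inorder slice at that value into
left-subtree inorder and right-subtree inorder, then recurse.
Recursive splits:
  root=18; inorder splits into left=[4, 15], right=[19, 21, 29]
  root=15; inorder splits into left=[4], right=[]
  root=4; inorder splits into left=[], right=[]
  root=19; inorder splits into left=[], right=[21, 29]
  root=21; inorder splits into left=[], right=[29]
  root=29; inorder splits into left=[], right=[]
Reconstructed level-order: [18, 15, 19, 4, 21, 29]


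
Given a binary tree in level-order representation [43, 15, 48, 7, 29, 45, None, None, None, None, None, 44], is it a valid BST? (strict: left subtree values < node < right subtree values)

Level-order array: [43, 15, 48, 7, 29, 45, None, None, None, None, None, 44]
Validate using subtree bounds (lo, hi): at each node, require lo < value < hi,
then recurse left with hi=value and right with lo=value.
Preorder trace (stopping at first violation):
  at node 43 with bounds (-inf, +inf): OK
  at node 15 with bounds (-inf, 43): OK
  at node 7 with bounds (-inf, 15): OK
  at node 29 with bounds (15, 43): OK
  at node 48 with bounds (43, +inf): OK
  at node 45 with bounds (43, 48): OK
  at node 44 with bounds (43, 45): OK
No violation found at any node.
Result: Valid BST


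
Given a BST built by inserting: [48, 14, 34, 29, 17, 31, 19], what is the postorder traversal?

Tree insertion order: [48, 14, 34, 29, 17, 31, 19]
Tree (level-order array): [48, 14, None, None, 34, 29, None, 17, 31, None, 19]
Postorder traversal: [19, 17, 31, 29, 34, 14, 48]


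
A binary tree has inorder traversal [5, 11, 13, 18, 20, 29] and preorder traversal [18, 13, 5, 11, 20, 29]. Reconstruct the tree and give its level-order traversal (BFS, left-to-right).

Inorder:  [5, 11, 13, 18, 20, 29]
Preorder: [18, 13, 5, 11, 20, 29]
Algorithm: preorder visits root first, so consume preorder in order;
for each root, split the current inorder slice at that value into
left-subtree inorder and right-subtree inorder, then recurse.
Recursive splits:
  root=18; inorder splits into left=[5, 11, 13], right=[20, 29]
  root=13; inorder splits into left=[5, 11], right=[]
  root=5; inorder splits into left=[], right=[11]
  root=11; inorder splits into left=[], right=[]
  root=20; inorder splits into left=[], right=[29]
  root=29; inorder splits into left=[], right=[]
Reconstructed level-order: [18, 13, 20, 5, 29, 11]


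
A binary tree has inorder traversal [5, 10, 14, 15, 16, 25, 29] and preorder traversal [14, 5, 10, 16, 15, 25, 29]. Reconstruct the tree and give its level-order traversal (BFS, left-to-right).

Inorder:  [5, 10, 14, 15, 16, 25, 29]
Preorder: [14, 5, 10, 16, 15, 25, 29]
Algorithm: preorder visits root first, so consume preorder in order;
for each root, split the current inorder slice at that value into
left-subtree inorder and right-subtree inorder, then recurse.
Recursive splits:
  root=14; inorder splits into left=[5, 10], right=[15, 16, 25, 29]
  root=5; inorder splits into left=[], right=[10]
  root=10; inorder splits into left=[], right=[]
  root=16; inorder splits into left=[15], right=[25, 29]
  root=15; inorder splits into left=[], right=[]
  root=25; inorder splits into left=[], right=[29]
  root=29; inorder splits into left=[], right=[]
Reconstructed level-order: [14, 5, 16, 10, 15, 25, 29]


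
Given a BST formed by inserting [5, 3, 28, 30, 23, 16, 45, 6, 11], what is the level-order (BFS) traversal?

Tree insertion order: [5, 3, 28, 30, 23, 16, 45, 6, 11]
Tree (level-order array): [5, 3, 28, None, None, 23, 30, 16, None, None, 45, 6, None, None, None, None, 11]
BFS from the root, enqueuing left then right child of each popped node:
  queue [5] -> pop 5, enqueue [3, 28], visited so far: [5]
  queue [3, 28] -> pop 3, enqueue [none], visited so far: [5, 3]
  queue [28] -> pop 28, enqueue [23, 30], visited so far: [5, 3, 28]
  queue [23, 30] -> pop 23, enqueue [16], visited so far: [5, 3, 28, 23]
  queue [30, 16] -> pop 30, enqueue [45], visited so far: [5, 3, 28, 23, 30]
  queue [16, 45] -> pop 16, enqueue [6], visited so far: [5, 3, 28, 23, 30, 16]
  queue [45, 6] -> pop 45, enqueue [none], visited so far: [5, 3, 28, 23, 30, 16, 45]
  queue [6] -> pop 6, enqueue [11], visited so far: [5, 3, 28, 23, 30, 16, 45, 6]
  queue [11] -> pop 11, enqueue [none], visited so far: [5, 3, 28, 23, 30, 16, 45, 6, 11]
Result: [5, 3, 28, 23, 30, 16, 45, 6, 11]


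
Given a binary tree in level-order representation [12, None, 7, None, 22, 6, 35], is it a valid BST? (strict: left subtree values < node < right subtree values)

Level-order array: [12, None, 7, None, 22, 6, 35]
Validate using subtree bounds (lo, hi): at each node, require lo < value < hi,
then recurse left with hi=value and right with lo=value.
Preorder trace (stopping at first violation):
  at node 12 with bounds (-inf, +inf): OK
  at node 7 with bounds (12, +inf): VIOLATION
Node 7 violates its bound: not (12 < 7 < +inf).
Result: Not a valid BST


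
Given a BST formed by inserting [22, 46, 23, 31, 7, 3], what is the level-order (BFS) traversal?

Tree insertion order: [22, 46, 23, 31, 7, 3]
Tree (level-order array): [22, 7, 46, 3, None, 23, None, None, None, None, 31]
BFS from the root, enqueuing left then right child of each popped node:
  queue [22] -> pop 22, enqueue [7, 46], visited so far: [22]
  queue [7, 46] -> pop 7, enqueue [3], visited so far: [22, 7]
  queue [46, 3] -> pop 46, enqueue [23], visited so far: [22, 7, 46]
  queue [3, 23] -> pop 3, enqueue [none], visited so far: [22, 7, 46, 3]
  queue [23] -> pop 23, enqueue [31], visited so far: [22, 7, 46, 3, 23]
  queue [31] -> pop 31, enqueue [none], visited so far: [22, 7, 46, 3, 23, 31]
Result: [22, 7, 46, 3, 23, 31]


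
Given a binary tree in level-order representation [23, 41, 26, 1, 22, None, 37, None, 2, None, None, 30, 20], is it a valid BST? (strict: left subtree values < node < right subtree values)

Level-order array: [23, 41, 26, 1, 22, None, 37, None, 2, None, None, 30, 20]
Validate using subtree bounds (lo, hi): at each node, require lo < value < hi,
then recurse left with hi=value and right with lo=value.
Preorder trace (stopping at first violation):
  at node 23 with bounds (-inf, +inf): OK
  at node 41 with bounds (-inf, 23): VIOLATION
Node 41 violates its bound: not (-inf < 41 < 23).
Result: Not a valid BST


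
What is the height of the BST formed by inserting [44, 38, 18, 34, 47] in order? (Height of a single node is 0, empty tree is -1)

Insertion order: [44, 38, 18, 34, 47]
Tree (level-order array): [44, 38, 47, 18, None, None, None, None, 34]
Compute height bottom-up (empty subtree = -1):
  height(34) = 1 + max(-1, -1) = 0
  height(18) = 1 + max(-1, 0) = 1
  height(38) = 1 + max(1, -1) = 2
  height(47) = 1 + max(-1, -1) = 0
  height(44) = 1 + max(2, 0) = 3
Height = 3


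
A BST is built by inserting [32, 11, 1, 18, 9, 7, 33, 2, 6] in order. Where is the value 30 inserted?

Starting tree (level order): [32, 11, 33, 1, 18, None, None, None, 9, None, None, 7, None, 2, None, None, 6]
Insertion path: 32 -> 11 -> 18
Result: insert 30 as right child of 18
Final tree (level order): [32, 11, 33, 1, 18, None, None, None, 9, None, 30, 7, None, None, None, 2, None, None, 6]


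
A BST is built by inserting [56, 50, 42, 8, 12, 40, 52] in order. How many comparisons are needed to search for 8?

Search path for 8: 56 -> 50 -> 42 -> 8
Found: True
Comparisons: 4


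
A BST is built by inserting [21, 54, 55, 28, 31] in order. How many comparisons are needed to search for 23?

Search path for 23: 21 -> 54 -> 28
Found: False
Comparisons: 3


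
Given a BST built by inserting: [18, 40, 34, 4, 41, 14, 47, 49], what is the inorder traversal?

Tree insertion order: [18, 40, 34, 4, 41, 14, 47, 49]
Tree (level-order array): [18, 4, 40, None, 14, 34, 41, None, None, None, None, None, 47, None, 49]
Inorder traversal: [4, 14, 18, 34, 40, 41, 47, 49]


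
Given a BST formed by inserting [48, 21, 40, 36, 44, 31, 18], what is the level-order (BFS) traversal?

Tree insertion order: [48, 21, 40, 36, 44, 31, 18]
Tree (level-order array): [48, 21, None, 18, 40, None, None, 36, 44, 31]
BFS from the root, enqueuing left then right child of each popped node:
  queue [48] -> pop 48, enqueue [21], visited so far: [48]
  queue [21] -> pop 21, enqueue [18, 40], visited so far: [48, 21]
  queue [18, 40] -> pop 18, enqueue [none], visited so far: [48, 21, 18]
  queue [40] -> pop 40, enqueue [36, 44], visited so far: [48, 21, 18, 40]
  queue [36, 44] -> pop 36, enqueue [31], visited so far: [48, 21, 18, 40, 36]
  queue [44, 31] -> pop 44, enqueue [none], visited so far: [48, 21, 18, 40, 36, 44]
  queue [31] -> pop 31, enqueue [none], visited so far: [48, 21, 18, 40, 36, 44, 31]
Result: [48, 21, 18, 40, 36, 44, 31]


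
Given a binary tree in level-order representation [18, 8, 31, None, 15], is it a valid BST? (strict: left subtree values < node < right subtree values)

Level-order array: [18, 8, 31, None, 15]
Validate using subtree bounds (lo, hi): at each node, require lo < value < hi,
then recurse left with hi=value and right with lo=value.
Preorder trace (stopping at first violation):
  at node 18 with bounds (-inf, +inf): OK
  at node 8 with bounds (-inf, 18): OK
  at node 15 with bounds (8, 18): OK
  at node 31 with bounds (18, +inf): OK
No violation found at any node.
Result: Valid BST


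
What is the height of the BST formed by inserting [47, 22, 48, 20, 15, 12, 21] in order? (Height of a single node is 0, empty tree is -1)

Insertion order: [47, 22, 48, 20, 15, 12, 21]
Tree (level-order array): [47, 22, 48, 20, None, None, None, 15, 21, 12]
Compute height bottom-up (empty subtree = -1):
  height(12) = 1 + max(-1, -1) = 0
  height(15) = 1 + max(0, -1) = 1
  height(21) = 1 + max(-1, -1) = 0
  height(20) = 1 + max(1, 0) = 2
  height(22) = 1 + max(2, -1) = 3
  height(48) = 1 + max(-1, -1) = 0
  height(47) = 1 + max(3, 0) = 4
Height = 4


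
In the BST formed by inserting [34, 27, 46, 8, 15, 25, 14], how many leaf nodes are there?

Tree built from: [34, 27, 46, 8, 15, 25, 14]
Tree (level-order array): [34, 27, 46, 8, None, None, None, None, 15, 14, 25]
Rule: A leaf has 0 children.
Per-node child counts:
  node 34: 2 child(ren)
  node 27: 1 child(ren)
  node 8: 1 child(ren)
  node 15: 2 child(ren)
  node 14: 0 child(ren)
  node 25: 0 child(ren)
  node 46: 0 child(ren)
Matching nodes: [14, 25, 46]
Count of leaf nodes: 3


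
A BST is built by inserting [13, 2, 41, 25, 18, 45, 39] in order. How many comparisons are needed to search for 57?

Search path for 57: 13 -> 41 -> 45
Found: False
Comparisons: 3


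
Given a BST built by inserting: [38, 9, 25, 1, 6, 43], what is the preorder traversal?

Tree insertion order: [38, 9, 25, 1, 6, 43]
Tree (level-order array): [38, 9, 43, 1, 25, None, None, None, 6]
Preorder traversal: [38, 9, 1, 6, 25, 43]


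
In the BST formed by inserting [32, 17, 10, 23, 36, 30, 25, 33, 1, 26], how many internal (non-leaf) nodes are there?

Tree built from: [32, 17, 10, 23, 36, 30, 25, 33, 1, 26]
Tree (level-order array): [32, 17, 36, 10, 23, 33, None, 1, None, None, 30, None, None, None, None, 25, None, None, 26]
Rule: An internal node has at least one child.
Per-node child counts:
  node 32: 2 child(ren)
  node 17: 2 child(ren)
  node 10: 1 child(ren)
  node 1: 0 child(ren)
  node 23: 1 child(ren)
  node 30: 1 child(ren)
  node 25: 1 child(ren)
  node 26: 0 child(ren)
  node 36: 1 child(ren)
  node 33: 0 child(ren)
Matching nodes: [32, 17, 10, 23, 30, 25, 36]
Count of internal (non-leaf) nodes: 7


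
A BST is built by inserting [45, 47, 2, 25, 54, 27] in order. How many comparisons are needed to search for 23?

Search path for 23: 45 -> 2 -> 25
Found: False
Comparisons: 3


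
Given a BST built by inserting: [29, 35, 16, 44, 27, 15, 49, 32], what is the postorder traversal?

Tree insertion order: [29, 35, 16, 44, 27, 15, 49, 32]
Tree (level-order array): [29, 16, 35, 15, 27, 32, 44, None, None, None, None, None, None, None, 49]
Postorder traversal: [15, 27, 16, 32, 49, 44, 35, 29]


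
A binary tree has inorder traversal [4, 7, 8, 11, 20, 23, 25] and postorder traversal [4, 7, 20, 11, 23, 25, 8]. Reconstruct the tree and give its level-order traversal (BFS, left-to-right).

Inorder:   [4, 7, 8, 11, 20, 23, 25]
Postorder: [4, 7, 20, 11, 23, 25, 8]
Algorithm: postorder visits root last, so walk postorder right-to-left;
each value is the root of the current inorder slice — split it at that
value, recurse on the right subtree first, then the left.
Recursive splits:
  root=8; inorder splits into left=[4, 7], right=[11, 20, 23, 25]
  root=25; inorder splits into left=[11, 20, 23], right=[]
  root=23; inorder splits into left=[11, 20], right=[]
  root=11; inorder splits into left=[], right=[20]
  root=20; inorder splits into left=[], right=[]
  root=7; inorder splits into left=[4], right=[]
  root=4; inorder splits into left=[], right=[]
Reconstructed level-order: [8, 7, 25, 4, 23, 11, 20]


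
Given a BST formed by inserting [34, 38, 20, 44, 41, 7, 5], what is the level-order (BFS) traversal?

Tree insertion order: [34, 38, 20, 44, 41, 7, 5]
Tree (level-order array): [34, 20, 38, 7, None, None, 44, 5, None, 41]
BFS from the root, enqueuing left then right child of each popped node:
  queue [34] -> pop 34, enqueue [20, 38], visited so far: [34]
  queue [20, 38] -> pop 20, enqueue [7], visited so far: [34, 20]
  queue [38, 7] -> pop 38, enqueue [44], visited so far: [34, 20, 38]
  queue [7, 44] -> pop 7, enqueue [5], visited so far: [34, 20, 38, 7]
  queue [44, 5] -> pop 44, enqueue [41], visited so far: [34, 20, 38, 7, 44]
  queue [5, 41] -> pop 5, enqueue [none], visited so far: [34, 20, 38, 7, 44, 5]
  queue [41] -> pop 41, enqueue [none], visited so far: [34, 20, 38, 7, 44, 5, 41]
Result: [34, 20, 38, 7, 44, 5, 41]


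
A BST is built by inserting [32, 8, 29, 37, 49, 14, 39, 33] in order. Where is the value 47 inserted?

Starting tree (level order): [32, 8, 37, None, 29, 33, 49, 14, None, None, None, 39]
Insertion path: 32 -> 37 -> 49 -> 39
Result: insert 47 as right child of 39
Final tree (level order): [32, 8, 37, None, 29, 33, 49, 14, None, None, None, 39, None, None, None, None, 47]


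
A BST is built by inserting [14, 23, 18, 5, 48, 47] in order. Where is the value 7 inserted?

Starting tree (level order): [14, 5, 23, None, None, 18, 48, None, None, 47]
Insertion path: 14 -> 5
Result: insert 7 as right child of 5
Final tree (level order): [14, 5, 23, None, 7, 18, 48, None, None, None, None, 47]


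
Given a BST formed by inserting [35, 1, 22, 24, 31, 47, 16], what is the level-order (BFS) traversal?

Tree insertion order: [35, 1, 22, 24, 31, 47, 16]
Tree (level-order array): [35, 1, 47, None, 22, None, None, 16, 24, None, None, None, 31]
BFS from the root, enqueuing left then right child of each popped node:
  queue [35] -> pop 35, enqueue [1, 47], visited so far: [35]
  queue [1, 47] -> pop 1, enqueue [22], visited so far: [35, 1]
  queue [47, 22] -> pop 47, enqueue [none], visited so far: [35, 1, 47]
  queue [22] -> pop 22, enqueue [16, 24], visited so far: [35, 1, 47, 22]
  queue [16, 24] -> pop 16, enqueue [none], visited so far: [35, 1, 47, 22, 16]
  queue [24] -> pop 24, enqueue [31], visited so far: [35, 1, 47, 22, 16, 24]
  queue [31] -> pop 31, enqueue [none], visited so far: [35, 1, 47, 22, 16, 24, 31]
Result: [35, 1, 47, 22, 16, 24, 31]


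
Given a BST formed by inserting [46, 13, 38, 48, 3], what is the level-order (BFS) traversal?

Tree insertion order: [46, 13, 38, 48, 3]
Tree (level-order array): [46, 13, 48, 3, 38]
BFS from the root, enqueuing left then right child of each popped node:
  queue [46] -> pop 46, enqueue [13, 48], visited so far: [46]
  queue [13, 48] -> pop 13, enqueue [3, 38], visited so far: [46, 13]
  queue [48, 3, 38] -> pop 48, enqueue [none], visited so far: [46, 13, 48]
  queue [3, 38] -> pop 3, enqueue [none], visited so far: [46, 13, 48, 3]
  queue [38] -> pop 38, enqueue [none], visited so far: [46, 13, 48, 3, 38]
Result: [46, 13, 48, 3, 38]


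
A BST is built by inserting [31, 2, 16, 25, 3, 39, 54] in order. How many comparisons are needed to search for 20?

Search path for 20: 31 -> 2 -> 16 -> 25
Found: False
Comparisons: 4


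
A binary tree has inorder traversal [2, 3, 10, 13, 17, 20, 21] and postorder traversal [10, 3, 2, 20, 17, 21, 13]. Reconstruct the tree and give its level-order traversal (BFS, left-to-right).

Inorder:   [2, 3, 10, 13, 17, 20, 21]
Postorder: [10, 3, 2, 20, 17, 21, 13]
Algorithm: postorder visits root last, so walk postorder right-to-left;
each value is the root of the current inorder slice — split it at that
value, recurse on the right subtree first, then the left.
Recursive splits:
  root=13; inorder splits into left=[2, 3, 10], right=[17, 20, 21]
  root=21; inorder splits into left=[17, 20], right=[]
  root=17; inorder splits into left=[], right=[20]
  root=20; inorder splits into left=[], right=[]
  root=2; inorder splits into left=[], right=[3, 10]
  root=3; inorder splits into left=[], right=[10]
  root=10; inorder splits into left=[], right=[]
Reconstructed level-order: [13, 2, 21, 3, 17, 10, 20]


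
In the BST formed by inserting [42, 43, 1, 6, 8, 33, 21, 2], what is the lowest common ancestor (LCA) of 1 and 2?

Tree insertion order: [42, 43, 1, 6, 8, 33, 21, 2]
Tree (level-order array): [42, 1, 43, None, 6, None, None, 2, 8, None, None, None, 33, 21]
In a BST, the LCA of p=1, q=2 is the first node v on the
root-to-leaf path with p <= v <= q (go left if both < v, right if both > v).
Walk from root:
  at 42: both 1 and 2 < 42, go left
  at 1: 1 <= 1 <= 2, this is the LCA
LCA = 1


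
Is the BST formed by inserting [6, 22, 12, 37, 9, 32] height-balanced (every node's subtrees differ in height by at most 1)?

Tree (level-order array): [6, None, 22, 12, 37, 9, None, 32]
Definition: a tree is height-balanced if, at every node, |h(left) - h(right)| <= 1 (empty subtree has height -1).
Bottom-up per-node check:
  node 9: h_left=-1, h_right=-1, diff=0 [OK], height=0
  node 12: h_left=0, h_right=-1, diff=1 [OK], height=1
  node 32: h_left=-1, h_right=-1, diff=0 [OK], height=0
  node 37: h_left=0, h_right=-1, diff=1 [OK], height=1
  node 22: h_left=1, h_right=1, diff=0 [OK], height=2
  node 6: h_left=-1, h_right=2, diff=3 [FAIL (|-1-2|=3 > 1)], height=3
Node 6 violates the condition: |-1 - 2| = 3 > 1.
Result: Not balanced


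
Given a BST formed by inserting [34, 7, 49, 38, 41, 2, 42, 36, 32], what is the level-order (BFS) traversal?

Tree insertion order: [34, 7, 49, 38, 41, 2, 42, 36, 32]
Tree (level-order array): [34, 7, 49, 2, 32, 38, None, None, None, None, None, 36, 41, None, None, None, 42]
BFS from the root, enqueuing left then right child of each popped node:
  queue [34] -> pop 34, enqueue [7, 49], visited so far: [34]
  queue [7, 49] -> pop 7, enqueue [2, 32], visited so far: [34, 7]
  queue [49, 2, 32] -> pop 49, enqueue [38], visited so far: [34, 7, 49]
  queue [2, 32, 38] -> pop 2, enqueue [none], visited so far: [34, 7, 49, 2]
  queue [32, 38] -> pop 32, enqueue [none], visited so far: [34, 7, 49, 2, 32]
  queue [38] -> pop 38, enqueue [36, 41], visited so far: [34, 7, 49, 2, 32, 38]
  queue [36, 41] -> pop 36, enqueue [none], visited so far: [34, 7, 49, 2, 32, 38, 36]
  queue [41] -> pop 41, enqueue [42], visited so far: [34, 7, 49, 2, 32, 38, 36, 41]
  queue [42] -> pop 42, enqueue [none], visited so far: [34, 7, 49, 2, 32, 38, 36, 41, 42]
Result: [34, 7, 49, 2, 32, 38, 36, 41, 42]


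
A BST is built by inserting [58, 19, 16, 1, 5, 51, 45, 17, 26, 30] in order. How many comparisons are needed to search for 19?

Search path for 19: 58 -> 19
Found: True
Comparisons: 2


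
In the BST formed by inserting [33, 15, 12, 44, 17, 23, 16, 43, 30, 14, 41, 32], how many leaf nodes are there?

Tree built from: [33, 15, 12, 44, 17, 23, 16, 43, 30, 14, 41, 32]
Tree (level-order array): [33, 15, 44, 12, 17, 43, None, None, 14, 16, 23, 41, None, None, None, None, None, None, 30, None, None, None, 32]
Rule: A leaf has 0 children.
Per-node child counts:
  node 33: 2 child(ren)
  node 15: 2 child(ren)
  node 12: 1 child(ren)
  node 14: 0 child(ren)
  node 17: 2 child(ren)
  node 16: 0 child(ren)
  node 23: 1 child(ren)
  node 30: 1 child(ren)
  node 32: 0 child(ren)
  node 44: 1 child(ren)
  node 43: 1 child(ren)
  node 41: 0 child(ren)
Matching nodes: [14, 16, 32, 41]
Count of leaf nodes: 4


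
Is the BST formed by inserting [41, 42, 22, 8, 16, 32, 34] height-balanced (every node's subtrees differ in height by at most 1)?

Tree (level-order array): [41, 22, 42, 8, 32, None, None, None, 16, None, 34]
Definition: a tree is height-balanced if, at every node, |h(left) - h(right)| <= 1 (empty subtree has height -1).
Bottom-up per-node check:
  node 16: h_left=-1, h_right=-1, diff=0 [OK], height=0
  node 8: h_left=-1, h_right=0, diff=1 [OK], height=1
  node 34: h_left=-1, h_right=-1, diff=0 [OK], height=0
  node 32: h_left=-1, h_right=0, diff=1 [OK], height=1
  node 22: h_left=1, h_right=1, diff=0 [OK], height=2
  node 42: h_left=-1, h_right=-1, diff=0 [OK], height=0
  node 41: h_left=2, h_right=0, diff=2 [FAIL (|2-0|=2 > 1)], height=3
Node 41 violates the condition: |2 - 0| = 2 > 1.
Result: Not balanced


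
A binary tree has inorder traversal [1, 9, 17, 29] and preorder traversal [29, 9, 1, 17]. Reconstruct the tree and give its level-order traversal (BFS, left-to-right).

Inorder:  [1, 9, 17, 29]
Preorder: [29, 9, 1, 17]
Algorithm: preorder visits root first, so consume preorder in order;
for each root, split the current inorder slice at that value into
left-subtree inorder and right-subtree inorder, then recurse.
Recursive splits:
  root=29; inorder splits into left=[1, 9, 17], right=[]
  root=9; inorder splits into left=[1], right=[17]
  root=1; inorder splits into left=[], right=[]
  root=17; inorder splits into left=[], right=[]
Reconstructed level-order: [29, 9, 1, 17]


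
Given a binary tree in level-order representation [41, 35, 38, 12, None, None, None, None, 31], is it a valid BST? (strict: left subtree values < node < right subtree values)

Level-order array: [41, 35, 38, 12, None, None, None, None, 31]
Validate using subtree bounds (lo, hi): at each node, require lo < value < hi,
then recurse left with hi=value and right with lo=value.
Preorder trace (stopping at first violation):
  at node 41 with bounds (-inf, +inf): OK
  at node 35 with bounds (-inf, 41): OK
  at node 12 with bounds (-inf, 35): OK
  at node 31 with bounds (12, 35): OK
  at node 38 with bounds (41, +inf): VIOLATION
Node 38 violates its bound: not (41 < 38 < +inf).
Result: Not a valid BST


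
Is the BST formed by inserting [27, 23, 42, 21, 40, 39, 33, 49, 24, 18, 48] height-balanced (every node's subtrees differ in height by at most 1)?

Tree (level-order array): [27, 23, 42, 21, 24, 40, 49, 18, None, None, None, 39, None, 48, None, None, None, 33]
Definition: a tree is height-balanced if, at every node, |h(left) - h(right)| <= 1 (empty subtree has height -1).
Bottom-up per-node check:
  node 18: h_left=-1, h_right=-1, diff=0 [OK], height=0
  node 21: h_left=0, h_right=-1, diff=1 [OK], height=1
  node 24: h_left=-1, h_right=-1, diff=0 [OK], height=0
  node 23: h_left=1, h_right=0, diff=1 [OK], height=2
  node 33: h_left=-1, h_right=-1, diff=0 [OK], height=0
  node 39: h_left=0, h_right=-1, diff=1 [OK], height=1
  node 40: h_left=1, h_right=-1, diff=2 [FAIL (|1--1|=2 > 1)], height=2
  node 48: h_left=-1, h_right=-1, diff=0 [OK], height=0
  node 49: h_left=0, h_right=-1, diff=1 [OK], height=1
  node 42: h_left=2, h_right=1, diff=1 [OK], height=3
  node 27: h_left=2, h_right=3, diff=1 [OK], height=4
Node 40 violates the condition: |1 - -1| = 2 > 1.
Result: Not balanced


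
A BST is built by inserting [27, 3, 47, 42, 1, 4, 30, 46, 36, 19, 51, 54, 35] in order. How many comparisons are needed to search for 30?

Search path for 30: 27 -> 47 -> 42 -> 30
Found: True
Comparisons: 4


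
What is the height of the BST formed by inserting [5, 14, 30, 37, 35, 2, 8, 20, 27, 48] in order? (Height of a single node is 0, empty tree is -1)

Insertion order: [5, 14, 30, 37, 35, 2, 8, 20, 27, 48]
Tree (level-order array): [5, 2, 14, None, None, 8, 30, None, None, 20, 37, None, 27, 35, 48]
Compute height bottom-up (empty subtree = -1):
  height(2) = 1 + max(-1, -1) = 0
  height(8) = 1 + max(-1, -1) = 0
  height(27) = 1 + max(-1, -1) = 0
  height(20) = 1 + max(-1, 0) = 1
  height(35) = 1 + max(-1, -1) = 0
  height(48) = 1 + max(-1, -1) = 0
  height(37) = 1 + max(0, 0) = 1
  height(30) = 1 + max(1, 1) = 2
  height(14) = 1 + max(0, 2) = 3
  height(5) = 1 + max(0, 3) = 4
Height = 4


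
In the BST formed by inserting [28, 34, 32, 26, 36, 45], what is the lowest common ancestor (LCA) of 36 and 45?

Tree insertion order: [28, 34, 32, 26, 36, 45]
Tree (level-order array): [28, 26, 34, None, None, 32, 36, None, None, None, 45]
In a BST, the LCA of p=36, q=45 is the first node v on the
root-to-leaf path with p <= v <= q (go left if both < v, right if both > v).
Walk from root:
  at 28: both 36 and 45 > 28, go right
  at 34: both 36 and 45 > 34, go right
  at 36: 36 <= 36 <= 45, this is the LCA
LCA = 36


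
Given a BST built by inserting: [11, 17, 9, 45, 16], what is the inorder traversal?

Tree insertion order: [11, 17, 9, 45, 16]
Tree (level-order array): [11, 9, 17, None, None, 16, 45]
Inorder traversal: [9, 11, 16, 17, 45]


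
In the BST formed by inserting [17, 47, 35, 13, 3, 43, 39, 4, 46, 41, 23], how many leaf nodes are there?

Tree built from: [17, 47, 35, 13, 3, 43, 39, 4, 46, 41, 23]
Tree (level-order array): [17, 13, 47, 3, None, 35, None, None, 4, 23, 43, None, None, None, None, 39, 46, None, 41]
Rule: A leaf has 0 children.
Per-node child counts:
  node 17: 2 child(ren)
  node 13: 1 child(ren)
  node 3: 1 child(ren)
  node 4: 0 child(ren)
  node 47: 1 child(ren)
  node 35: 2 child(ren)
  node 23: 0 child(ren)
  node 43: 2 child(ren)
  node 39: 1 child(ren)
  node 41: 0 child(ren)
  node 46: 0 child(ren)
Matching nodes: [4, 23, 41, 46]
Count of leaf nodes: 4


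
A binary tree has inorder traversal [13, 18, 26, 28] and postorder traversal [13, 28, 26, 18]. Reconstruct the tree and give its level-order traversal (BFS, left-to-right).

Inorder:   [13, 18, 26, 28]
Postorder: [13, 28, 26, 18]
Algorithm: postorder visits root last, so walk postorder right-to-left;
each value is the root of the current inorder slice — split it at that
value, recurse on the right subtree first, then the left.
Recursive splits:
  root=18; inorder splits into left=[13], right=[26, 28]
  root=26; inorder splits into left=[], right=[28]
  root=28; inorder splits into left=[], right=[]
  root=13; inorder splits into left=[], right=[]
Reconstructed level-order: [18, 13, 26, 28]


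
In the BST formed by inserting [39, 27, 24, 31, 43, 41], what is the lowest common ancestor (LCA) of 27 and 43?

Tree insertion order: [39, 27, 24, 31, 43, 41]
Tree (level-order array): [39, 27, 43, 24, 31, 41]
In a BST, the LCA of p=27, q=43 is the first node v on the
root-to-leaf path with p <= v <= q (go left if both < v, right if both > v).
Walk from root:
  at 39: 27 <= 39 <= 43, this is the LCA
LCA = 39


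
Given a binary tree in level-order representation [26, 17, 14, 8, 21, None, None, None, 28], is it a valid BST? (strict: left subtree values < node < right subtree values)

Level-order array: [26, 17, 14, 8, 21, None, None, None, 28]
Validate using subtree bounds (lo, hi): at each node, require lo < value < hi,
then recurse left with hi=value and right with lo=value.
Preorder trace (stopping at first violation):
  at node 26 with bounds (-inf, +inf): OK
  at node 17 with bounds (-inf, 26): OK
  at node 8 with bounds (-inf, 17): OK
  at node 28 with bounds (8, 17): VIOLATION
Node 28 violates its bound: not (8 < 28 < 17).
Result: Not a valid BST


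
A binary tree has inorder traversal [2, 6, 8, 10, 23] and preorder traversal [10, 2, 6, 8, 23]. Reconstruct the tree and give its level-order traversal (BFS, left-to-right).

Inorder:  [2, 6, 8, 10, 23]
Preorder: [10, 2, 6, 8, 23]
Algorithm: preorder visits root first, so consume preorder in order;
for each root, split the current inorder slice at that value into
left-subtree inorder and right-subtree inorder, then recurse.
Recursive splits:
  root=10; inorder splits into left=[2, 6, 8], right=[23]
  root=2; inorder splits into left=[], right=[6, 8]
  root=6; inorder splits into left=[], right=[8]
  root=8; inorder splits into left=[], right=[]
  root=23; inorder splits into left=[], right=[]
Reconstructed level-order: [10, 2, 23, 6, 8]


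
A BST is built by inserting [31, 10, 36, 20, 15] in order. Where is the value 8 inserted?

Starting tree (level order): [31, 10, 36, None, 20, None, None, 15]
Insertion path: 31 -> 10
Result: insert 8 as left child of 10
Final tree (level order): [31, 10, 36, 8, 20, None, None, None, None, 15]


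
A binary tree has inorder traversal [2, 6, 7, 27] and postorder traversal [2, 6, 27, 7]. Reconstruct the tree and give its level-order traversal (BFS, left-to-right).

Inorder:   [2, 6, 7, 27]
Postorder: [2, 6, 27, 7]
Algorithm: postorder visits root last, so walk postorder right-to-left;
each value is the root of the current inorder slice — split it at that
value, recurse on the right subtree first, then the left.
Recursive splits:
  root=7; inorder splits into left=[2, 6], right=[27]
  root=27; inorder splits into left=[], right=[]
  root=6; inorder splits into left=[2], right=[]
  root=2; inorder splits into left=[], right=[]
Reconstructed level-order: [7, 6, 27, 2]


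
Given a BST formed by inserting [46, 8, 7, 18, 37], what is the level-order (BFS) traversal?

Tree insertion order: [46, 8, 7, 18, 37]
Tree (level-order array): [46, 8, None, 7, 18, None, None, None, 37]
BFS from the root, enqueuing left then right child of each popped node:
  queue [46] -> pop 46, enqueue [8], visited so far: [46]
  queue [8] -> pop 8, enqueue [7, 18], visited so far: [46, 8]
  queue [7, 18] -> pop 7, enqueue [none], visited so far: [46, 8, 7]
  queue [18] -> pop 18, enqueue [37], visited so far: [46, 8, 7, 18]
  queue [37] -> pop 37, enqueue [none], visited so far: [46, 8, 7, 18, 37]
Result: [46, 8, 7, 18, 37]


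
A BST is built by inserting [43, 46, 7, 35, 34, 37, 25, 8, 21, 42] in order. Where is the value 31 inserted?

Starting tree (level order): [43, 7, 46, None, 35, None, None, 34, 37, 25, None, None, 42, 8, None, None, None, None, 21]
Insertion path: 43 -> 7 -> 35 -> 34 -> 25
Result: insert 31 as right child of 25
Final tree (level order): [43, 7, 46, None, 35, None, None, 34, 37, 25, None, None, 42, 8, 31, None, None, None, 21]


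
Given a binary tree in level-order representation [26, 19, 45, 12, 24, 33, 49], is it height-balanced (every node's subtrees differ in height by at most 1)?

Tree (level-order array): [26, 19, 45, 12, 24, 33, 49]
Definition: a tree is height-balanced if, at every node, |h(left) - h(right)| <= 1 (empty subtree has height -1).
Bottom-up per-node check:
  node 12: h_left=-1, h_right=-1, diff=0 [OK], height=0
  node 24: h_left=-1, h_right=-1, diff=0 [OK], height=0
  node 19: h_left=0, h_right=0, diff=0 [OK], height=1
  node 33: h_left=-1, h_right=-1, diff=0 [OK], height=0
  node 49: h_left=-1, h_right=-1, diff=0 [OK], height=0
  node 45: h_left=0, h_right=0, diff=0 [OK], height=1
  node 26: h_left=1, h_right=1, diff=0 [OK], height=2
All nodes satisfy the balance condition.
Result: Balanced


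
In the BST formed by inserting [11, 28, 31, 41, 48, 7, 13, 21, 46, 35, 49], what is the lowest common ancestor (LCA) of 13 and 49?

Tree insertion order: [11, 28, 31, 41, 48, 7, 13, 21, 46, 35, 49]
Tree (level-order array): [11, 7, 28, None, None, 13, 31, None, 21, None, 41, None, None, 35, 48, None, None, 46, 49]
In a BST, the LCA of p=13, q=49 is the first node v on the
root-to-leaf path with p <= v <= q (go left if both < v, right if both > v).
Walk from root:
  at 11: both 13 and 49 > 11, go right
  at 28: 13 <= 28 <= 49, this is the LCA
LCA = 28


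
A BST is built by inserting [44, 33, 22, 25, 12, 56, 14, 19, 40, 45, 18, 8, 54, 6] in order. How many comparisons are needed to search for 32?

Search path for 32: 44 -> 33 -> 22 -> 25
Found: False
Comparisons: 4


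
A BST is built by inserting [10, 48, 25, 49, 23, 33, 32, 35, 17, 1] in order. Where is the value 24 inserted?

Starting tree (level order): [10, 1, 48, None, None, 25, 49, 23, 33, None, None, 17, None, 32, 35]
Insertion path: 10 -> 48 -> 25 -> 23
Result: insert 24 as right child of 23
Final tree (level order): [10, 1, 48, None, None, 25, 49, 23, 33, None, None, 17, 24, 32, 35]


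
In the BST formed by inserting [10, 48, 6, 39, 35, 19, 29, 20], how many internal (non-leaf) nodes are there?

Tree built from: [10, 48, 6, 39, 35, 19, 29, 20]
Tree (level-order array): [10, 6, 48, None, None, 39, None, 35, None, 19, None, None, 29, 20]
Rule: An internal node has at least one child.
Per-node child counts:
  node 10: 2 child(ren)
  node 6: 0 child(ren)
  node 48: 1 child(ren)
  node 39: 1 child(ren)
  node 35: 1 child(ren)
  node 19: 1 child(ren)
  node 29: 1 child(ren)
  node 20: 0 child(ren)
Matching nodes: [10, 48, 39, 35, 19, 29]
Count of internal (non-leaf) nodes: 6


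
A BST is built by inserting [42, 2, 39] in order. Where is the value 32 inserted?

Starting tree (level order): [42, 2, None, None, 39]
Insertion path: 42 -> 2 -> 39
Result: insert 32 as left child of 39
Final tree (level order): [42, 2, None, None, 39, 32]


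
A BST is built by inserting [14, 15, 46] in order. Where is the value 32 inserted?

Starting tree (level order): [14, None, 15, None, 46]
Insertion path: 14 -> 15 -> 46
Result: insert 32 as left child of 46
Final tree (level order): [14, None, 15, None, 46, 32]
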